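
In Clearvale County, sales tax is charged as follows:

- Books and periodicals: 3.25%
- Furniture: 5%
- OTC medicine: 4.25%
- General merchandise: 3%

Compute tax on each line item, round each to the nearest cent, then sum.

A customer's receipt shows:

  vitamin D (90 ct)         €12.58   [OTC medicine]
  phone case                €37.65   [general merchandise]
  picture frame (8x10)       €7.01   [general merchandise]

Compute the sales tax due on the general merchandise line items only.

Phone case €37.65: general merchandise → 3% → €1.13
Picture frame (8x10) €7.01: general merchandise → 3% → €0.21
Tax on general merchandise = €1.13 + €0.21 = €1.34

€1.34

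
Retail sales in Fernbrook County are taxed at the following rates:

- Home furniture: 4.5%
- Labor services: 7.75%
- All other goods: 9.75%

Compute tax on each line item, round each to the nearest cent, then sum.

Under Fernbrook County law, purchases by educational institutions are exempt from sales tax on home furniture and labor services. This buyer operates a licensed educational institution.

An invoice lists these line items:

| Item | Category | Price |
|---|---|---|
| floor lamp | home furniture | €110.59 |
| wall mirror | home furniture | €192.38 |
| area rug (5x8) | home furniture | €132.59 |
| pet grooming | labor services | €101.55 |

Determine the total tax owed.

Floor lamp €110.59: home furniture, buyer-exempt → 0% → €0.00
Wall mirror €192.38: home furniture, buyer-exempt → 0% → €0.00
Area rug (5x8) €132.59: home furniture, buyer-exempt → 0% → €0.00
Pet grooming €101.55: labor services, buyer-exempt → 0% → €0.00
Total tax = €0.00

€0.00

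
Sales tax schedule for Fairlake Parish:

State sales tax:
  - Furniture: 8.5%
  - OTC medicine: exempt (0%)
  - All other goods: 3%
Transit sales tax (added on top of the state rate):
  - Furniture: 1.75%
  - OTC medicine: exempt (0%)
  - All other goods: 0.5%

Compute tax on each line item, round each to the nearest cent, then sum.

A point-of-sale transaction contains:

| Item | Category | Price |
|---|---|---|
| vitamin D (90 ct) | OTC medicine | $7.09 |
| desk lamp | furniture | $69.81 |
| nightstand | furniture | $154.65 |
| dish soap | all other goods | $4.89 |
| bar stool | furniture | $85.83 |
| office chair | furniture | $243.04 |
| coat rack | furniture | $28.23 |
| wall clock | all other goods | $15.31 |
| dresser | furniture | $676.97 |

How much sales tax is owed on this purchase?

Vitamin D (90 ct) $7.09: OTC medicine → 0% + 0% transit = 0% → $0.00
Desk lamp $69.81: furniture → 8.5% + 1.75% transit = 10.25% → $7.16
Nightstand $154.65: furniture → 8.5% + 1.75% transit = 10.25% → $15.85
Dish soap $4.89: all other goods → 3% + 0.5% transit = 3.5% → $0.17
Bar stool $85.83: furniture → 8.5% + 1.75% transit = 10.25% → $8.80
Office chair $243.04: furniture → 8.5% + 1.75% transit = 10.25% → $24.91
Coat rack $28.23: furniture → 8.5% + 1.75% transit = 10.25% → $2.89
Wall clock $15.31: all other goods → 3% + 0.5% transit = 3.5% → $0.54
Dresser $676.97: furniture → 8.5% + 1.75% transit = 10.25% → $69.39
Total tax = $7.16 + $15.85 + $0.17 + $8.80 + $24.91 + $2.89 + $0.54 + $69.39 = $129.71

$129.71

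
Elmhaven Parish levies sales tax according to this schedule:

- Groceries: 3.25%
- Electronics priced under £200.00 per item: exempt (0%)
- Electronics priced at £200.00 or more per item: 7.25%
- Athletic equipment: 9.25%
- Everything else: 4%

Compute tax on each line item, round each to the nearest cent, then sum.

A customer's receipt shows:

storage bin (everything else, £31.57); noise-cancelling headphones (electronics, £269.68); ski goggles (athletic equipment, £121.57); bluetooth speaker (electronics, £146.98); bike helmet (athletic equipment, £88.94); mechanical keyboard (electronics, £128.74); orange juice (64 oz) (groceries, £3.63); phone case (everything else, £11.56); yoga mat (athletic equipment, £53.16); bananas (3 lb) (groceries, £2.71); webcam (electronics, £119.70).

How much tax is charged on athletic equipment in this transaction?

Ski goggles £121.57: athletic equipment → 9.25% → £11.25
Bike helmet £88.94: athletic equipment → 9.25% → £8.23
Yoga mat £53.16: athletic equipment → 9.25% → £4.92
Tax on athletic equipment = £11.25 + £8.23 + £4.92 = £24.40

£24.40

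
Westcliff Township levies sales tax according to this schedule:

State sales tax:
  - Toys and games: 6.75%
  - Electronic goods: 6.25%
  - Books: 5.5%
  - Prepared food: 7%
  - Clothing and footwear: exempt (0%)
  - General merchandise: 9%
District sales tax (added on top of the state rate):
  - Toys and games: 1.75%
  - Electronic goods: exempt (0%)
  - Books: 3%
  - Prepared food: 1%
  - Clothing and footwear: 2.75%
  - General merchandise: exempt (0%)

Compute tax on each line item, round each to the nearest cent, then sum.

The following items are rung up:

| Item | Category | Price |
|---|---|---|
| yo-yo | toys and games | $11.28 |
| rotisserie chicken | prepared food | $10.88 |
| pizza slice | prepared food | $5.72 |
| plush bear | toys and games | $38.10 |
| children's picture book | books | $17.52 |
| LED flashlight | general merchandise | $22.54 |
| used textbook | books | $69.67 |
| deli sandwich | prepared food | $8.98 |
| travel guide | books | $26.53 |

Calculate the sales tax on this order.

$17.95

Yo-yo $11.28: toys and games → 6.75% + 1.75% district = 8.5% → $0.96
Rotisserie chicken $10.88: prepared food → 7% + 1% district = 8% → $0.87
Pizza slice $5.72: prepared food → 7% + 1% district = 8% → $0.46
Plush bear $38.10: toys and games → 6.75% + 1.75% district = 8.5% → $3.24
Children's picture book $17.52: books → 5.5% + 3% district = 8.5% → $1.49
LED flashlight $22.54: general merchandise → 9% + 0% district = 9% → $2.03
Used textbook $69.67: books → 5.5% + 3% district = 8.5% → $5.92
Deli sandwich $8.98: prepared food → 7% + 1% district = 8% → $0.72
Travel guide $26.53: books → 5.5% + 3% district = 8.5% → $2.26
Total tax = $0.96 + $0.87 + $0.46 + $3.24 + $1.49 + $2.03 + $5.92 + $0.72 + $2.26 = $17.95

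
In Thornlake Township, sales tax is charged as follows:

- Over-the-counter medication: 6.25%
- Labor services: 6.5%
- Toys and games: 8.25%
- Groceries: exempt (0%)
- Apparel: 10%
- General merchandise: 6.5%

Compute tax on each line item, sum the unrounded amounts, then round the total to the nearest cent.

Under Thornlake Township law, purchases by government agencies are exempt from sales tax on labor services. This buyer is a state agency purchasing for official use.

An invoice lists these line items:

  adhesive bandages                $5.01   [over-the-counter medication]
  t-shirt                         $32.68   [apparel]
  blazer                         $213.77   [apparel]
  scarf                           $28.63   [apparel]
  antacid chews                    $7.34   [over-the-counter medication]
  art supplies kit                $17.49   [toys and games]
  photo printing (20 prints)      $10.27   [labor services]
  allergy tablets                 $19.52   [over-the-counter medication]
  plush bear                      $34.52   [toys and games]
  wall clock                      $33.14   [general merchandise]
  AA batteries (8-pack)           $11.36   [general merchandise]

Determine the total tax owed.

Adhesive bandages $5.01: over-the-counter medication → 6.25% → $0.313125
T-shirt $32.68: apparel → 10% → $3.268
Blazer $213.77: apparel → 10% → $21.377
Scarf $28.63: apparel → 10% → $2.863
Antacid chews $7.34: over-the-counter medication → 6.25% → $0.45875
Art supplies kit $17.49: toys and games → 8.25% → $1.442925
Photo printing (20 prints) $10.27: labor services, buyer-exempt → 0% → $0.00
Allergy tablets $19.52: over-the-counter medication → 6.25% → $1.22
Plush bear $34.52: toys and games → 8.25% → $2.8479
Wall clock $33.14: general merchandise → 6.5% → $2.1541
AA batteries (8-pack) $11.36: general merchandise → 6.5% → $0.7384
Unrounded tax sum = $36.6832 → $36.68

$36.68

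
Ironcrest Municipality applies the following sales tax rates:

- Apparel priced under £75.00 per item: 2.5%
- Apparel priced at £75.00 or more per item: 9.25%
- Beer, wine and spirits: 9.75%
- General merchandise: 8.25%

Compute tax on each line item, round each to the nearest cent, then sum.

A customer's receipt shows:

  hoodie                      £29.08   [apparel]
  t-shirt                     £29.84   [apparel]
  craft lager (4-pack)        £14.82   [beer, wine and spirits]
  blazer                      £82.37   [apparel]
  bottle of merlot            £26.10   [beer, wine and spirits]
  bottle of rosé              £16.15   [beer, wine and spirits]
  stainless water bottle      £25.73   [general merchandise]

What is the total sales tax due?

£16.77

Hoodie £29.08: apparel, under £75.00 → 2.5% → £0.73
T-shirt £29.84: apparel, under £75.00 → 2.5% → £0.75
Craft lager (4-pack) £14.82: beer, wine and spirits → 9.75% → £1.44
Blazer £82.37: apparel, £75.00 or more → 9.25% → £7.62
Bottle of merlot £26.10: beer, wine and spirits → 9.75% → £2.54
Bottle of rosé £16.15: beer, wine and spirits → 9.75% → £1.57
Stainless water bottle £25.73: general merchandise → 8.25% → £2.12
Total tax = £0.73 + £0.75 + £1.44 + £7.62 + £2.54 + £1.57 + £2.12 = £16.77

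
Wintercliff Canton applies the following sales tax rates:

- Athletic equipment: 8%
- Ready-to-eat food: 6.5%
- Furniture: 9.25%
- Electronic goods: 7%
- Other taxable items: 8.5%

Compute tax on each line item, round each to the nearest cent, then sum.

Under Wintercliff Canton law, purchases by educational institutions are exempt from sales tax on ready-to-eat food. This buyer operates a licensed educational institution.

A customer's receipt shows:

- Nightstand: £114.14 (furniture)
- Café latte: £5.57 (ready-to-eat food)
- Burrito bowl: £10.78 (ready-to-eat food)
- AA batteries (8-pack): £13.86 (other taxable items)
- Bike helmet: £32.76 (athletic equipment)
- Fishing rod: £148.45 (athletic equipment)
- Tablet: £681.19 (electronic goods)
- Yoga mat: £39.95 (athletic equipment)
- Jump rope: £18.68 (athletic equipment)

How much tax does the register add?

£78.61

Nightstand £114.14: furniture → 9.25% → £10.56
Café latte £5.57: ready-to-eat food, buyer-exempt → 0% → £0.00
Burrito bowl £10.78: ready-to-eat food, buyer-exempt → 0% → £0.00
AA batteries (8-pack) £13.86: other taxable items → 8.5% → £1.18
Bike helmet £32.76: athletic equipment → 8% → £2.62
Fishing rod £148.45: athletic equipment → 8% → £11.88
Tablet £681.19: electronic goods → 7% → £47.68
Yoga mat £39.95: athletic equipment → 8% → £3.20
Jump rope £18.68: athletic equipment → 8% → £1.49
Total tax = £10.56 + £1.18 + £2.62 + £11.88 + £47.68 + £3.20 + £1.49 = £78.61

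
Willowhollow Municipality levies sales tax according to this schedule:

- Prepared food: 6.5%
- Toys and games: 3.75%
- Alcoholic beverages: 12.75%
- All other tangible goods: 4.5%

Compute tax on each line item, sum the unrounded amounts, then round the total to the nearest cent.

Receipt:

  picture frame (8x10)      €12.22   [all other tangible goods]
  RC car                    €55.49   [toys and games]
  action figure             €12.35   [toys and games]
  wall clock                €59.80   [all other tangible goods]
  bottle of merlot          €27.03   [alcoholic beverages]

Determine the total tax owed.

€9.23

Picture frame (8x10) €12.22: all other tangible goods → 4.5% → €0.5499
RC car €55.49: toys and games → 3.75% → €2.080875
Action figure €12.35: toys and games → 3.75% → €0.463125
Wall clock €59.80: all other tangible goods → 4.5% → €2.691
Bottle of merlot €27.03: alcoholic beverages → 12.75% → €3.446325
Unrounded tax sum = €9.231225 → €9.23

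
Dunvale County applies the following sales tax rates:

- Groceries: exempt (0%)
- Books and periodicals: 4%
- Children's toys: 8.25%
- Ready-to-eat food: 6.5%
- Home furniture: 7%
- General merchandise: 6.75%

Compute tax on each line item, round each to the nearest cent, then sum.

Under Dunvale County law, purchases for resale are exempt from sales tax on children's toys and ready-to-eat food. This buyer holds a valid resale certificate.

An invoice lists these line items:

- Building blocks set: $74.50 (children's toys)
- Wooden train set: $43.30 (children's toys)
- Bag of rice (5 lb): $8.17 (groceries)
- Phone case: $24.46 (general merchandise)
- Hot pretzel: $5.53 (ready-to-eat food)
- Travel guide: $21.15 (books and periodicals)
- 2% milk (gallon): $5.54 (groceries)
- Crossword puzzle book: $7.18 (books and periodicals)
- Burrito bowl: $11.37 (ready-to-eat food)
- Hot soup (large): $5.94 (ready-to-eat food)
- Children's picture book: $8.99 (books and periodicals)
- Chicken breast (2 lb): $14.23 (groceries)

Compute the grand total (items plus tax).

Building blocks set $74.50: children's toys, buyer-exempt → 0% → $0.00
Wooden train set $43.30: children's toys, buyer-exempt → 0% → $0.00
Bag of rice (5 lb) $8.17: groceries → 0% → $0.00
Phone case $24.46: general merchandise → 6.75% → $1.65
Hot pretzel $5.53: ready-to-eat food, buyer-exempt → 0% → $0.00
Travel guide $21.15: books and periodicals → 4% → $0.85
2% milk (gallon) $5.54: groceries → 0% → $0.00
Crossword puzzle book $7.18: books and periodicals → 4% → $0.29
Burrito bowl $11.37: ready-to-eat food, buyer-exempt → 0% → $0.00
Hot soup (large) $5.94: ready-to-eat food, buyer-exempt → 0% → $0.00
Children's picture book $8.99: books and periodicals → 4% → $0.36
Chicken breast (2 lb) $14.23: groceries → 0% → $0.00
Subtotal = $230.36; tax = $3.15; total due = $233.51

$233.51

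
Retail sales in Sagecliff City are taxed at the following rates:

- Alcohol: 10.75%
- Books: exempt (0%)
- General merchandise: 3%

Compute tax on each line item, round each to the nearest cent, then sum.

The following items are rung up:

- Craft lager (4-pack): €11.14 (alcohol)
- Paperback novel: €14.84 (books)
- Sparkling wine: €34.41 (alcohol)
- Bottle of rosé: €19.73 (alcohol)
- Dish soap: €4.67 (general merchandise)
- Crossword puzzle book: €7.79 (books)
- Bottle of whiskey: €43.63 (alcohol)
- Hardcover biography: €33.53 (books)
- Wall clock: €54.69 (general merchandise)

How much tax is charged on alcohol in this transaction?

€11.71

Craft lager (4-pack) €11.14: alcohol → 10.75% → €1.20
Sparkling wine €34.41: alcohol → 10.75% → €3.70
Bottle of rosé €19.73: alcohol → 10.75% → €2.12
Bottle of whiskey €43.63: alcohol → 10.75% → €4.69
Tax on alcohol = €1.20 + €3.70 + €2.12 + €4.69 = €11.71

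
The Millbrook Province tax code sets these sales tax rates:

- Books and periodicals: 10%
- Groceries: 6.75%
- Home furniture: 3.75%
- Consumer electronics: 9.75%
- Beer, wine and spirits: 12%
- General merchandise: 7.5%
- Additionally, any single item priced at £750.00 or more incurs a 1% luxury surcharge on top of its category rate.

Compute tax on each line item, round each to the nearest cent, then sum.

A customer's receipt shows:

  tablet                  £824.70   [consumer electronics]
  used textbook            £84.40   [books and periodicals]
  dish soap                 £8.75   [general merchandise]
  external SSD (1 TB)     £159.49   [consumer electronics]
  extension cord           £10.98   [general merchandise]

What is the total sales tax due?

Tablet £824.70: consumer electronics → 9.75% + 1% surcharge = 10.75% → £88.66
Used textbook £84.40: books and periodicals → 10% → £8.44
Dish soap £8.75: general merchandise → 7.5% → £0.66
External SSD (1 TB) £159.49: consumer electronics → 9.75% → £15.55
Extension cord £10.98: general merchandise → 7.5% → £0.82
Total tax = £88.66 + £8.44 + £0.66 + £15.55 + £0.82 = £114.13

£114.13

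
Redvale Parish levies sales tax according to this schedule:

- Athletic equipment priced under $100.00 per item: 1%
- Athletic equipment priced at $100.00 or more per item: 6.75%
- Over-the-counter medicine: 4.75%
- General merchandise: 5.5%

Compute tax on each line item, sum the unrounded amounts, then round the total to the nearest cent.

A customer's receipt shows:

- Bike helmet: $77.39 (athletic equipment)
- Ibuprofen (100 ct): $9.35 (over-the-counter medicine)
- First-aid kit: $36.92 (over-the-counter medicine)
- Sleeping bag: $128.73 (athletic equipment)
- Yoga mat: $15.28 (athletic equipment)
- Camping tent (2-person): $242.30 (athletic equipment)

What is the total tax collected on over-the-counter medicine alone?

$2.20

Ibuprofen (100 ct) $9.35: over-the-counter medicine → 4.75% → $0.444125
First-aid kit $36.92: over-the-counter medicine → 4.75% → $1.7537
Tax on over-the-counter medicine: unrounded sum = $2.197825 → $2.20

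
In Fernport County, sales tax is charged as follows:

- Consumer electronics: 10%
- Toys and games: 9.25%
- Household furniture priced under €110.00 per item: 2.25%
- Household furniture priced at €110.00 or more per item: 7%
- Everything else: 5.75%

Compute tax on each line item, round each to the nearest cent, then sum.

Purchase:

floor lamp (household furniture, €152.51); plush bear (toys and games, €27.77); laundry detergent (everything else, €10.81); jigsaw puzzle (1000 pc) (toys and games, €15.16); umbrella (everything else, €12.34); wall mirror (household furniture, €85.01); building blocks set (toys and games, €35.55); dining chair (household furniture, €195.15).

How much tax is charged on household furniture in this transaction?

Floor lamp €152.51: household furniture, €110.00 or more → 7% → €10.68
Wall mirror €85.01: household furniture, under €110.00 → 2.25% → €1.91
Dining chair €195.15: household furniture, €110.00 or more → 7% → €13.66
Tax on household furniture = €10.68 + €1.91 + €13.66 = €26.25

€26.25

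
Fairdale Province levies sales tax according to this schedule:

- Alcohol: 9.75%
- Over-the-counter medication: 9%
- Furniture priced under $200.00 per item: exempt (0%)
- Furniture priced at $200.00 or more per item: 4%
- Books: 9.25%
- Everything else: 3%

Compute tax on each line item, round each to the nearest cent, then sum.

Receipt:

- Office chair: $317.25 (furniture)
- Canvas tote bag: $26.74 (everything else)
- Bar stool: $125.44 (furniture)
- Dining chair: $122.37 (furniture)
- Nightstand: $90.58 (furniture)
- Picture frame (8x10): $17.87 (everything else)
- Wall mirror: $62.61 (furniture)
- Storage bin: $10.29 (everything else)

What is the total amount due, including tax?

Office chair $317.25: furniture, $200.00 or more → 4% → $12.69
Canvas tote bag $26.74: everything else → 3% → $0.80
Bar stool $125.44: furniture, under $200.00 → 0% → $0.00
Dining chair $122.37: furniture, under $200.00 → 0% → $0.00
Nightstand $90.58: furniture, under $200.00 → 0% → $0.00
Picture frame (8x10) $17.87: everything else → 3% → $0.54
Wall mirror $62.61: furniture, under $200.00 → 0% → $0.00
Storage bin $10.29: everything else → 3% → $0.31
Subtotal = $773.15; tax = $14.34; total due = $787.49

$787.49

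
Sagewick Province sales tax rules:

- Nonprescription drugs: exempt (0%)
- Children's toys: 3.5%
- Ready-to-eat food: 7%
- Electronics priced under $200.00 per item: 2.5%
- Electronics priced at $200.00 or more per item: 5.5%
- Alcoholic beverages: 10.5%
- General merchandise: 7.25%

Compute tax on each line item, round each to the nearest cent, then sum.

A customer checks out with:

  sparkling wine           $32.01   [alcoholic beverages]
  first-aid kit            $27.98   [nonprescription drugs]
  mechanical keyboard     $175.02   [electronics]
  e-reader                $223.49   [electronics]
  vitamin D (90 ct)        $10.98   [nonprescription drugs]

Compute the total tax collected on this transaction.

$20.03

Sparkling wine $32.01: alcoholic beverages → 10.5% → $3.36
First-aid kit $27.98: nonprescription drugs → 0% → $0.00
Mechanical keyboard $175.02: electronics, under $200.00 → 2.5% → $4.38
E-reader $223.49: electronics, $200.00 or more → 5.5% → $12.29
Vitamin D (90 ct) $10.98: nonprescription drugs → 0% → $0.00
Total tax = $3.36 + $4.38 + $12.29 = $20.03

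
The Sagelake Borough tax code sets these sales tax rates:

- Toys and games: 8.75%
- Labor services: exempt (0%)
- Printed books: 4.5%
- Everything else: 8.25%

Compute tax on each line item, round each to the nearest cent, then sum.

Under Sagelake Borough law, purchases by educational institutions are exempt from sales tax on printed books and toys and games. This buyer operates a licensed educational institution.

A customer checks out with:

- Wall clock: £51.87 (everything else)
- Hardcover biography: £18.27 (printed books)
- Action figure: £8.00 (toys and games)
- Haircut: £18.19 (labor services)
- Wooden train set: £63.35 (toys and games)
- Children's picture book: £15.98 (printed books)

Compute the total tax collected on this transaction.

£4.28

Wall clock £51.87: everything else → 8.25% → £4.28
Hardcover biography £18.27: printed books, buyer-exempt → 0% → £0.00
Action figure £8.00: toys and games, buyer-exempt → 0% → £0.00
Haircut £18.19: labor services → 0% → £0.00
Wooden train set £63.35: toys and games, buyer-exempt → 0% → £0.00
Children's picture book £15.98: printed books, buyer-exempt → 0% → £0.00
Total tax = £4.28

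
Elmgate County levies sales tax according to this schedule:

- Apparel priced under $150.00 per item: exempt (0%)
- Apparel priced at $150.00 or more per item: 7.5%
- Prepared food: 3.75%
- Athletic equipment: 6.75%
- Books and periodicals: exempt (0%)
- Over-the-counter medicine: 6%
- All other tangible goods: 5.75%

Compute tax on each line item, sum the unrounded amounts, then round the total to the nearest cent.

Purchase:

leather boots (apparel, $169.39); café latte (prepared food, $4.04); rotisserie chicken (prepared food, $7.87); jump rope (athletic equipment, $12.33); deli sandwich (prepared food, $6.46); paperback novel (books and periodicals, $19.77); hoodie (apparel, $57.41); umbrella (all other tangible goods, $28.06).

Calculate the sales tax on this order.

$15.84

Leather boots $169.39: apparel, $150.00 or more → 7.5% → $12.70425
Café latte $4.04: prepared food → 3.75% → $0.1515
Rotisserie chicken $7.87: prepared food → 3.75% → $0.295125
Jump rope $12.33: athletic equipment → 6.75% → $0.832275
Deli sandwich $6.46: prepared food → 3.75% → $0.24225
Paperback novel $19.77: books and periodicals → 0% → $0.00
Hoodie $57.41: apparel, under $150.00 → 0% → $0.00
Umbrella $28.06: all other tangible goods → 5.75% → $1.61345
Unrounded tax sum = $15.83885 → $15.84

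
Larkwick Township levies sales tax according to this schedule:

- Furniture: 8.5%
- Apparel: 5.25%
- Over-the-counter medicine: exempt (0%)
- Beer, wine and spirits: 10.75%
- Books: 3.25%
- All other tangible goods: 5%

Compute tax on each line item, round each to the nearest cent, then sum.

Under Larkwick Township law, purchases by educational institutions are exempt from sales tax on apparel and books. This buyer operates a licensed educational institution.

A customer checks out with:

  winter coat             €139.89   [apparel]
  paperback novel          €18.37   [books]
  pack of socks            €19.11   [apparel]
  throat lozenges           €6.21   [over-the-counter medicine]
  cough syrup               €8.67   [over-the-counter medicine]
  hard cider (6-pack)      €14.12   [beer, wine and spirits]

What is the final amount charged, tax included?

Winter coat €139.89: apparel, buyer-exempt → 0% → €0.00
Paperback novel €18.37: books, buyer-exempt → 0% → €0.00
Pack of socks €19.11: apparel, buyer-exempt → 0% → €0.00
Throat lozenges €6.21: over-the-counter medicine → 0% → €0.00
Cough syrup €8.67: over-the-counter medicine → 0% → €0.00
Hard cider (6-pack) €14.12: beer, wine and spirits → 10.75% → €1.52
Subtotal = €206.37; tax = €1.52; total due = €207.89

€207.89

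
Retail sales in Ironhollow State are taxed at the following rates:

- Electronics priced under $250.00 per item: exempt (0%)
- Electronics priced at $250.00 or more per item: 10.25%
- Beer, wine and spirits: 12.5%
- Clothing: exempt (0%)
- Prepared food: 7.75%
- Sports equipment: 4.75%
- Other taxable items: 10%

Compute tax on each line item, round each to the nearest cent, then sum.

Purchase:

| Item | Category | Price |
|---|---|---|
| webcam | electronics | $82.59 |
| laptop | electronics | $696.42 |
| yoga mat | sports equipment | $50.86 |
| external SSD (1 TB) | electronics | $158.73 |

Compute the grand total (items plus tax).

$1062.40

Webcam $82.59: electronics, under $250.00 → 0% → $0.00
Laptop $696.42: electronics, $250.00 or more → 10.25% → $71.38
Yoga mat $50.86: sports equipment → 4.75% → $2.42
External SSD (1 TB) $158.73: electronics, under $250.00 → 0% → $0.00
Subtotal = $988.60; tax = $73.80; total due = $1062.40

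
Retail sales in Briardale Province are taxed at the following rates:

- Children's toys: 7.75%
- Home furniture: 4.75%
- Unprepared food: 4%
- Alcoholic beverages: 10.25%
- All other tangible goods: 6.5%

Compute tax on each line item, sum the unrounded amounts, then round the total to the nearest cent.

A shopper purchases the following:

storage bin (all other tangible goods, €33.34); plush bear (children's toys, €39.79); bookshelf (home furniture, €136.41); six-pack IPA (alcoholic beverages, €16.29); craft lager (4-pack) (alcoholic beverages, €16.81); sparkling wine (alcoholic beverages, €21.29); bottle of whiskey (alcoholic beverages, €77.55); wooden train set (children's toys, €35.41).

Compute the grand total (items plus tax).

Storage bin €33.34: all other tangible goods → 6.5% → €2.1671
Plush bear €39.79: children's toys → 7.75% → €3.083725
Bookshelf €136.41: home furniture → 4.75% → €6.479475
Six-pack IPA €16.29: alcoholic beverages → 10.25% → €1.669725
Craft lager (4-pack) €16.81: alcoholic beverages → 10.25% → €1.723025
Sparkling wine €21.29: alcoholic beverages → 10.25% → €2.182225
Bottle of whiskey €77.55: alcoholic beverages → 10.25% → €7.948875
Wooden train set €35.41: children's toys → 7.75% → €2.744275
Subtotal = €376.89; unrounded tax = €27.998425 → €28.00; total due = €404.89

€404.89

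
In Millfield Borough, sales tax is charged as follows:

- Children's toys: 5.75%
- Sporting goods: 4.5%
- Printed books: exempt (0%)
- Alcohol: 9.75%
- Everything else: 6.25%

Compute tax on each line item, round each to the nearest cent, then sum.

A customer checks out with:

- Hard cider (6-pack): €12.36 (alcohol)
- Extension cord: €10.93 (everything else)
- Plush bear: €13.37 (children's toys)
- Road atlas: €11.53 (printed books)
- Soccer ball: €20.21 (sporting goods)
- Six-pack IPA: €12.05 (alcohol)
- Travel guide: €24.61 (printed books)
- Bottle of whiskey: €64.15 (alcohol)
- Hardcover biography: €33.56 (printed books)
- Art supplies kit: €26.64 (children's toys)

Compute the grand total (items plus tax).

Hard cider (6-pack) €12.36: alcohol → 9.75% → €1.21
Extension cord €10.93: everything else → 6.25% → €0.68
Plush bear €13.37: children's toys → 5.75% → €0.77
Road atlas €11.53: printed books → 0% → €0.00
Soccer ball €20.21: sporting goods → 4.5% → €0.91
Six-pack IPA €12.05: alcohol → 9.75% → €1.17
Travel guide €24.61: printed books → 0% → €0.00
Bottle of whiskey €64.15: alcohol → 9.75% → €6.25
Hardcover biography €33.56: printed books → 0% → €0.00
Art supplies kit €26.64: children's toys → 5.75% → €1.53
Subtotal = €229.41; tax = €12.52; total due = €241.93

€241.93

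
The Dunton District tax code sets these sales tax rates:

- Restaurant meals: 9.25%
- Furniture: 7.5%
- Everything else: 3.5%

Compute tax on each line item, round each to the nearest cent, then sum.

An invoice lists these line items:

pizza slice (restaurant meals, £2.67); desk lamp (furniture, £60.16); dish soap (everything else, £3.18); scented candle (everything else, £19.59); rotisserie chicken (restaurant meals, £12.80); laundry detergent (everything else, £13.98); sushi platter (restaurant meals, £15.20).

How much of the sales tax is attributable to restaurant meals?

Pizza slice £2.67: restaurant meals → 9.25% → £0.25
Rotisserie chicken £12.80: restaurant meals → 9.25% → £1.18
Sushi platter £15.20: restaurant meals → 9.25% → £1.41
Tax on restaurant meals = £0.25 + £1.18 + £1.41 = £2.84

£2.84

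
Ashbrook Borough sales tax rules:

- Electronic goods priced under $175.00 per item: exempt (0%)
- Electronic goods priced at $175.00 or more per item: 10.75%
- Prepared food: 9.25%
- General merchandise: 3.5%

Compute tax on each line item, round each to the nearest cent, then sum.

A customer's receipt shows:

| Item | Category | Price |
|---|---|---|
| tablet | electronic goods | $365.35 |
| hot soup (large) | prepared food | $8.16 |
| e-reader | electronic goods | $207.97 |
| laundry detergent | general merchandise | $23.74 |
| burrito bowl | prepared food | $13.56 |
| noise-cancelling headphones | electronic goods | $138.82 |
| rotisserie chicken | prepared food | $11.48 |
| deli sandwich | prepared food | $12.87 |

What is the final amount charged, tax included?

Tablet $365.35: electronic goods, $175.00 or more → 10.75% → $39.28
Hot soup (large) $8.16: prepared food → 9.25% → $0.75
E-reader $207.97: electronic goods, $175.00 or more → 10.75% → $22.36
Laundry detergent $23.74: general merchandise → 3.5% → $0.83
Burrito bowl $13.56: prepared food → 9.25% → $1.25
Noise-cancelling headphones $138.82: electronic goods, under $175.00 → 0% → $0.00
Rotisserie chicken $11.48: prepared food → 9.25% → $1.06
Deli sandwich $12.87: prepared food → 9.25% → $1.19
Subtotal = $781.95; tax = $66.72; total due = $848.67

$848.67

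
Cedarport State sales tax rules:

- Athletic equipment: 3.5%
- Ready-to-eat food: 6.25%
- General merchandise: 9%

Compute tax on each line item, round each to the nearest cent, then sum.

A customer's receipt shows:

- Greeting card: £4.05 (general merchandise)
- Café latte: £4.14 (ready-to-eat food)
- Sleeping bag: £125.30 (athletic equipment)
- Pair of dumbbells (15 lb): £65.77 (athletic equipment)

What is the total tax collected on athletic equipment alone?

Sleeping bag £125.30: athletic equipment → 3.5% → £4.39
Pair of dumbbells (15 lb) £65.77: athletic equipment → 3.5% → £2.30
Tax on athletic equipment = £4.39 + £2.30 = £6.69

£6.69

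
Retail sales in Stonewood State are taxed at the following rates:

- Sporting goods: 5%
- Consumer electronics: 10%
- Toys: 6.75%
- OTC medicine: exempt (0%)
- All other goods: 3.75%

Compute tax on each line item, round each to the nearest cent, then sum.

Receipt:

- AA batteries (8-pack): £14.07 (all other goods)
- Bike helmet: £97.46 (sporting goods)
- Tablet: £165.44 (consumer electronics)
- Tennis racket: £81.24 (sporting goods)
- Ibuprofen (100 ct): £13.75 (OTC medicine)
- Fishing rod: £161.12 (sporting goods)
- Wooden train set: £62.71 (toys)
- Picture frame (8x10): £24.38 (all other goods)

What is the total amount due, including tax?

£659.37

AA batteries (8-pack) £14.07: all other goods → 3.75% → £0.53
Bike helmet £97.46: sporting goods → 5% → £4.87
Tablet £165.44: consumer electronics → 10% → £16.54
Tennis racket £81.24: sporting goods → 5% → £4.06
Ibuprofen (100 ct) £13.75: OTC medicine → 0% → £0.00
Fishing rod £161.12: sporting goods → 5% → £8.06
Wooden train set £62.71: toys → 6.75% → £4.23
Picture frame (8x10) £24.38: all other goods → 3.75% → £0.91
Subtotal = £620.17; tax = £39.20; total due = £659.37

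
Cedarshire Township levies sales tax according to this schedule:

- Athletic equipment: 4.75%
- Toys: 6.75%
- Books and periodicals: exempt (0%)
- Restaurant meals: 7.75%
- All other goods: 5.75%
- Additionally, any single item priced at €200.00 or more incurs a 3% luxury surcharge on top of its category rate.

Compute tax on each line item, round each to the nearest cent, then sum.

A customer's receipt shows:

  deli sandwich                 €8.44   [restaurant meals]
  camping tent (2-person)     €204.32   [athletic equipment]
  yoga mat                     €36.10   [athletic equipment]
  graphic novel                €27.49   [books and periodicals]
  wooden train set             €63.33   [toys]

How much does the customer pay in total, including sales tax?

€362.14

Deli sandwich €8.44: restaurant meals → 7.75% → €0.65
Camping tent (2-person) €204.32: athletic equipment → 4.75% + 3% surcharge = 7.75% → €15.83
Yoga mat €36.10: athletic equipment → 4.75% → €1.71
Graphic novel €27.49: books and periodicals → 0% → €0.00
Wooden train set €63.33: toys → 6.75% → €4.27
Subtotal = €339.68; tax = €22.46; total due = €362.14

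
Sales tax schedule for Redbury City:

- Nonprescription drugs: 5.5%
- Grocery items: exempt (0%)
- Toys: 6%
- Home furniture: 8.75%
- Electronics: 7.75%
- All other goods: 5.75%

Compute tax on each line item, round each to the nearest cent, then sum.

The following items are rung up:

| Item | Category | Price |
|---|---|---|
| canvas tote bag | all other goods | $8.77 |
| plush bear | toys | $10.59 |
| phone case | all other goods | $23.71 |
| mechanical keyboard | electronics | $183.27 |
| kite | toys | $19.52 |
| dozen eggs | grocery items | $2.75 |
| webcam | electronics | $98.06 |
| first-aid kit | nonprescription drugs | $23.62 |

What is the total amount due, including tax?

$397.06

Canvas tote bag $8.77: all other goods → 5.75% → $0.50
Plush bear $10.59: toys → 6% → $0.64
Phone case $23.71: all other goods → 5.75% → $1.36
Mechanical keyboard $183.27: electronics → 7.75% → $14.20
Kite $19.52: toys → 6% → $1.17
Dozen eggs $2.75: grocery items → 0% → $0.00
Webcam $98.06: electronics → 7.75% → $7.60
First-aid kit $23.62: nonprescription drugs → 5.5% → $1.30
Subtotal = $370.29; tax = $26.77; total due = $397.06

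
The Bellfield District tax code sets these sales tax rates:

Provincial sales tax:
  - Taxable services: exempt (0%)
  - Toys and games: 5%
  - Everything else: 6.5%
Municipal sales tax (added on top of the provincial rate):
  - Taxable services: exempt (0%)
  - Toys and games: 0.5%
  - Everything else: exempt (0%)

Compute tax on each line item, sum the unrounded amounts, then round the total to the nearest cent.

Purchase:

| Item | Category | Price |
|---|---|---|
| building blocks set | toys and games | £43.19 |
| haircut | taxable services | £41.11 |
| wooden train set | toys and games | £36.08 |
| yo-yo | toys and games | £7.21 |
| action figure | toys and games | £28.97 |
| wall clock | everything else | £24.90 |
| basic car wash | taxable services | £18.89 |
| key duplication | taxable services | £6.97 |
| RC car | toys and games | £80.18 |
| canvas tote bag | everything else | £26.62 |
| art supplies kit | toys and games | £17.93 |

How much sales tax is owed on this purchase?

Building blocks set £43.19: toys and games → 5% + 0.5% municipal = 5.5% → £2.37545
Haircut £41.11: taxable services → 0% + 0% municipal = 0% → £0.00
Wooden train set £36.08: toys and games → 5% + 0.5% municipal = 5.5% → £1.9844
Yo-yo £7.21: toys and games → 5% + 0.5% municipal = 5.5% → £0.39655
Action figure £28.97: toys and games → 5% + 0.5% municipal = 5.5% → £1.59335
Wall clock £24.90: everything else → 6.5% + 0% municipal = 6.5% → £1.6185
Basic car wash £18.89: taxable services → 0% + 0% municipal = 0% → £0.00
Key duplication £6.97: taxable services → 0% + 0% municipal = 0% → £0.00
RC car £80.18: toys and games → 5% + 0.5% municipal = 5.5% → £4.4099
Canvas tote bag £26.62: everything else → 6.5% + 0% municipal = 6.5% → £1.7303
Art supplies kit £17.93: toys and games → 5% + 0.5% municipal = 5.5% → £0.98615
Unrounded tax sum = £15.0946 → £15.09

£15.09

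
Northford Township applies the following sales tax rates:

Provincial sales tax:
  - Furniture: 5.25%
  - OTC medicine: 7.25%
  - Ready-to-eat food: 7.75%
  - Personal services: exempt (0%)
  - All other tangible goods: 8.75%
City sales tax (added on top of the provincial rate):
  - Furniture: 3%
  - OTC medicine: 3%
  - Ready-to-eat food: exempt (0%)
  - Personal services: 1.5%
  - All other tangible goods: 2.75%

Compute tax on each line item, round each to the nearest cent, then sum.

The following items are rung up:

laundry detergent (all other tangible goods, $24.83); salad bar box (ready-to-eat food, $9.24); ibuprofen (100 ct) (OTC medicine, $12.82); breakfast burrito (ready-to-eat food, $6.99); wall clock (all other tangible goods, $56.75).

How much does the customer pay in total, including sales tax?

$122.59

Laundry detergent $24.83: all other tangible goods → 8.75% + 2.75% city = 11.5% → $2.86
Salad bar box $9.24: ready-to-eat food → 7.75% + 0% city = 7.75% → $0.72
Ibuprofen (100 ct) $12.82: OTC medicine → 7.25% + 3% city = 10.25% → $1.31
Breakfast burrito $6.99: ready-to-eat food → 7.75% + 0% city = 7.75% → $0.54
Wall clock $56.75: all other tangible goods → 8.75% + 2.75% city = 11.5% → $6.53
Subtotal = $110.63; tax = $11.96; total due = $122.59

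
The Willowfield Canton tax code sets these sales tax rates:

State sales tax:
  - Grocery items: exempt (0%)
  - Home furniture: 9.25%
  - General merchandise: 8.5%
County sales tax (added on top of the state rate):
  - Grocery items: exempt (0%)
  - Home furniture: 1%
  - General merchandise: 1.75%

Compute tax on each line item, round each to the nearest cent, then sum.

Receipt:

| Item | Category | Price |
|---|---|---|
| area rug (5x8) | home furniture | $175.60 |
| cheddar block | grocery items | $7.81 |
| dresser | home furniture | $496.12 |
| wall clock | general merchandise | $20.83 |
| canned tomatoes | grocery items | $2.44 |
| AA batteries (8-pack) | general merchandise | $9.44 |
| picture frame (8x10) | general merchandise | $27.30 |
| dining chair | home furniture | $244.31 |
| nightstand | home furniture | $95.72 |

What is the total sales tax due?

Area rug (5x8) $175.60: home furniture → 9.25% + 1% county = 10.25% → $18.00
Cheddar block $7.81: grocery items → 0% + 0% county = 0% → $0.00
Dresser $496.12: home furniture → 9.25% + 1% county = 10.25% → $50.85
Wall clock $20.83: general merchandise → 8.5% + 1.75% county = 10.25% → $2.14
Canned tomatoes $2.44: grocery items → 0% + 0% county = 0% → $0.00
AA batteries (8-pack) $9.44: general merchandise → 8.5% + 1.75% county = 10.25% → $0.97
Picture frame (8x10) $27.30: general merchandise → 8.5% + 1.75% county = 10.25% → $2.80
Dining chair $244.31: home furniture → 9.25% + 1% county = 10.25% → $25.04
Nightstand $95.72: home furniture → 9.25% + 1% county = 10.25% → $9.81
Total tax = $18.00 + $50.85 + $2.14 + $0.97 + $2.80 + $25.04 + $9.81 = $109.61

$109.61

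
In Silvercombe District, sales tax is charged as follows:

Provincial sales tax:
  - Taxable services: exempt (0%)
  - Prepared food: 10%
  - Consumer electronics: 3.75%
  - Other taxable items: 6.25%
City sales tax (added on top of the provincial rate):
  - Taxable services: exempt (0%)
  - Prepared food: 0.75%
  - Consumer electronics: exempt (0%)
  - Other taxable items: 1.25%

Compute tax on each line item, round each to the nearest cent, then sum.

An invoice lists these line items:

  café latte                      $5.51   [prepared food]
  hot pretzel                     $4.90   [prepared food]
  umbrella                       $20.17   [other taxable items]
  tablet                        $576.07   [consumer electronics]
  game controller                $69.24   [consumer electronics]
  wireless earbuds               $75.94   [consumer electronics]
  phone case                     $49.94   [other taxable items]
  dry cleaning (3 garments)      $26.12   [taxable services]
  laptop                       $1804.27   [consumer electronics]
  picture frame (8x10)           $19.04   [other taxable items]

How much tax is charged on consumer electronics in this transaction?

$94.71

Tablet $576.07: consumer electronics → 3.75% + 0% city = 3.75% → $21.60
Game controller $69.24: consumer electronics → 3.75% + 0% city = 3.75% → $2.60
Wireless earbuds $75.94: consumer electronics → 3.75% + 0% city = 3.75% → $2.85
Laptop $1804.27: consumer electronics → 3.75% + 0% city = 3.75% → $67.66
Tax on consumer electronics = $21.60 + $2.60 + $2.85 + $67.66 = $94.71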